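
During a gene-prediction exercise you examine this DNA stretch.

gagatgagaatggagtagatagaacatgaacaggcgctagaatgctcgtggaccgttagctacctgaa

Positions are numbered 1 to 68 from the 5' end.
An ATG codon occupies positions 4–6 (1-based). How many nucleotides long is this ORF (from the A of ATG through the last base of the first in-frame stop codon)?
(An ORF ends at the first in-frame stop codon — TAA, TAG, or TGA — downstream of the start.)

15

Codons from position 4: ATG (4–6), AGA (7–9), ATG (10–12), GAG (13–15), TAG (16–18).
TAG is the first in-frame stop; ORF spans 4–18, 15 nucleotides.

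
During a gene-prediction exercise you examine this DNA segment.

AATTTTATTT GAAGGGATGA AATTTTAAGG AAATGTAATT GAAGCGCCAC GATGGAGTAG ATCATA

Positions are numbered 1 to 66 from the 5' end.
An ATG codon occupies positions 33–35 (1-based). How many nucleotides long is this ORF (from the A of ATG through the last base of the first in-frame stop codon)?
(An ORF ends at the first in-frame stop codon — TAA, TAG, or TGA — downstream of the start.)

Codons from position 33: ATG (33–35), TAA (36–38).
TAA is the first in-frame stop; ORF spans 33–38, 6 nucleotides.

6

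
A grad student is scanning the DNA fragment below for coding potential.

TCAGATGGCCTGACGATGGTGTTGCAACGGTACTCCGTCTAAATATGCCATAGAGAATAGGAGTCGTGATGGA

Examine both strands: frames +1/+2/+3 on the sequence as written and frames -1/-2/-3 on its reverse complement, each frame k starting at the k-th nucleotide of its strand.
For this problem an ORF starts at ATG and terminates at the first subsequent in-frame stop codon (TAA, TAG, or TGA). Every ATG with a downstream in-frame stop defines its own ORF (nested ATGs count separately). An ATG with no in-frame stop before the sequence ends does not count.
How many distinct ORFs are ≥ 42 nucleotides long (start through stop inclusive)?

Reverse complement (5'→3'): TCCATCACGACTCCTATTCTCTATGGCATATTTAGACGGAGTACCGTTGCAACACCATCGTCAGGCCATCTGA
Frame +1: TCA GAT GGC CTG ACG ATG GTG TTG CAA CGG TAC TCC GTC TAA ATA TGC CAT AGA GAA TAG GAG TCG TGA TGG — ATG at 16, stop TAA at 40 → 27 nt.
Frame +2: CAG ATG GCC TGA CGA TGG TGT TGC AAC GGT ACT CCG TCT AAA TAT GCC ATA GAG AAT AGG AGT CGT GAT GGA — ATG at 5, stop TGA at 11 → 9 nt.
Frame +3: AGA TGG CCT GAC GAT GGT GTT GCA ACG GTA CTC CGT CTA AAT ATG CCA TAG AGA ATA GGA GTC GTG ATG — ATG at 45, stop TAG at 51 → 9 nt.
Frame -1: TCC ATC ACG ACT CCT ATT CTC TAT GGC ATA TTT AGA CGG AGT ACC GTT GCA ACA CCA TCG TCA GGC CAT CTG — no ATG→stop ORF.
Frame -2: CCA TCA CGA CTC CTA TTC TCT ATG GCA TAT TTA GAC GGA GTA CCG TTG CAA CAC CAT CGT CAG GCC ATC TGA — ATG at 23, stop TGA at 71 → 51 nt.
Frame -3: CAT CAC GAC TCC TAT TCT CTA TGG CAT ATT TAG ACG GAG TAC CGT TGC AAC ACC ATC GTC AGG CCA TCT — no ATG→stop ORF.
ORFs ≥ 42 nucleotides: frame -2 23–73 (51 nucleotides). Count = 1.

1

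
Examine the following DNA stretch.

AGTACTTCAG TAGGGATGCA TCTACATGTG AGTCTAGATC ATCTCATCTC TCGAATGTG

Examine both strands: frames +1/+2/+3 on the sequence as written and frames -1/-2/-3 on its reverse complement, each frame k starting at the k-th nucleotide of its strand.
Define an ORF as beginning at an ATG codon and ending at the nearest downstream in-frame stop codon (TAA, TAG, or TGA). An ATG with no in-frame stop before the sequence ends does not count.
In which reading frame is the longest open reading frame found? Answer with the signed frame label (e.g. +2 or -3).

-3

Reverse complement (5'→3'): CACATTCGAGAGATGAGATGATCTAGACTCACATGTAGATGCATCCCTACTGAAGTACT
Frame +1: AGT ACT TCA GTA GGG ATG CAT CTA CAT GTG AGT CTA GAT CAT CTC ATC TCT CGA ATG — no ATG→stop ORF.
Frame +2: GTA CTT CAG TAG GGA TGC ATC TAC ATG TGA GTC TAG ATC ATC TCA TCT CTC GAA TGT — ATG at 26, stop TGA at 29 → 6 nt.
Frame +3: TAC TTC AGT AGG GAT GCA TCT ACA TGT GAG TCT AGA TCA TCT CAT CTC TCG AAT GTG — no ATG→stop ORF.
Frame -1: CAC ATT CGA GAG ATG AGA TGA TCT AGA CTC ACA TGT AGA TGC ATC CCT ACT GAA GTA — ATG at 13, stop TGA at 19 → 9 nt.
Frame -2: ACA TTC GAG AGA TGA GAT GAT CTA GAC TCA CAT GTA GAT GCA TCC CTA CTG AAG TAC — no ATG→stop ORF.
Frame -3: CAT TCG AGA GAT GAG ATG ATC TAG ACT CAC ATG TAG ATG CAT CCC TAC TGA AGT ACT — ATG at 18, stop TAG at 24 → 9 nt; ATG at 33, stop TAG at 36 → 6 nt; ATG at 39, stop TGA at 51 → 15 nt.
Longest ORF is 15 nt in frame -3 (positions 39–53).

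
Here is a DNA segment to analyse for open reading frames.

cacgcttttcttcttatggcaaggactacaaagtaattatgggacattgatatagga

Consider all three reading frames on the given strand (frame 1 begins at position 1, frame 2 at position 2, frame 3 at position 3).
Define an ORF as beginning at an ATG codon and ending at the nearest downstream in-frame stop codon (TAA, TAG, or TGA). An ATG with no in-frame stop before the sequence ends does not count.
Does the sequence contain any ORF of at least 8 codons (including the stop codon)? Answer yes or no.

no

Frame 1: CAC GCT TTT CTT CTT ATG GCA AGG ACT ACA AAG TAA TTA TGG GAC ATT GAT ATA GGA — ATG at 16, stop TAA at 34 → 21 nt.
Frame 2: ACG CTT TTC TTC TTA TGG CAA GGA CTA CAA AGT AAT TAT GGG ACA TTG ATA TAG — no ATG→stop ORF.
Frame 3: CGC TTT TCT TCT TAT GGC AAG GAC TAC AAA GTA ATT ATG GGA CAT TGA TAT AGG — ATG at 39, stop TGA at 48 → 12 nt.
Largest ORF found is 7 codons < 8, so no.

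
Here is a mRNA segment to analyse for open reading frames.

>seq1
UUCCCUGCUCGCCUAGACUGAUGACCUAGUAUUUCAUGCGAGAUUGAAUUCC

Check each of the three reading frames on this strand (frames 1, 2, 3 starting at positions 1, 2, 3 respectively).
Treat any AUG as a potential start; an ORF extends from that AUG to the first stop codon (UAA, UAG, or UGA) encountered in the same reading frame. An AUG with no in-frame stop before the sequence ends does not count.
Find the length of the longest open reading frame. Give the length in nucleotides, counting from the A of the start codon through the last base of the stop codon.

Frame 1: UUC CCU GCU CGC CUA GAC UGA UGA CCU AGU AUU UCA UGC GAG AUU GAA UUC — no AUG→stop ORF.
Frame 2: UCC CUG CUC GCC UAG ACU GAU GAC CUA GUA UUU CAU GCG AGA UUG AAU UCC — no AUG→stop ORF.
Frame 3: CCC UGC UCG CCU AGA CUG AUG ACC UAG UAU UUC AUG CGA GAU UGA AUU — AUG at 21, stop UAG at 27 → 9 nt; AUG at 36, stop UGA at 45 → 12 nt.
Longest: frame 3, positions 36–47, 12 nt = 4 codons = 3 aa. → 12 nucleotides.

12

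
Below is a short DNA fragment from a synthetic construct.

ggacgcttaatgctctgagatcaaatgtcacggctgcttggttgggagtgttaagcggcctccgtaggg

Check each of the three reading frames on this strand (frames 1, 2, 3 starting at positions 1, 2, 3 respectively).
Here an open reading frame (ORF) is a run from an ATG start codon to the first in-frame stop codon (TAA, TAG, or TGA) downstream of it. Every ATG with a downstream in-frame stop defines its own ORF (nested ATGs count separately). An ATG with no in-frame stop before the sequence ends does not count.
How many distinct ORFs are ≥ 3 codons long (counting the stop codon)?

Frame 1: GGA CGC TTA ATG CTC TGA GAT CAA ATG TCA CGG CTG CTT GGT TGG GAG TGT TAA GCG GCC TCC GTA GGG — ATG at 10, stop TGA at 16 → 9 nt; ATG at 25, stop TAA at 52 → 30 nt.
Frame 2: GAC GCT TAA TGC TCT GAG ATC AAA TGT CAC GGC TGC TTG GTT GGG AGT GTT AAG CGG CCT CCG TAG — no ATG→stop ORF.
Frame 3: ACG CTT AAT GCT CTG AGA TCA AAT GTC ACG GCT GCT TGG TTG GGA GTG TTA AGC GGC CTC CGT AGG — no ATG→stop ORF.
ORFs ≥ 3 codons: frame 1 10–18 (3 codons), frame 1 25–54 (10 codons). Count = 2.

2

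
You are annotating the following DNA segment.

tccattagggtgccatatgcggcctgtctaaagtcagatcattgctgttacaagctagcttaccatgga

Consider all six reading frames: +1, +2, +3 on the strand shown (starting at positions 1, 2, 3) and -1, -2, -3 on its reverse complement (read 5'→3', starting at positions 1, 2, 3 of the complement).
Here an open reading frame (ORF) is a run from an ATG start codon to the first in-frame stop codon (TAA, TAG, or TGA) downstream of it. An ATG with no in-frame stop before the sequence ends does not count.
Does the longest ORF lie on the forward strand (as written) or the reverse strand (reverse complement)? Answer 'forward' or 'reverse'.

Reverse complement (5'→3'): TCCATGGTAAGCTAGCTTGTAACAGCAATGATCTGACTTTAGACAGGCCGCATATGGCACCCTAATGGA
Frame +1: TCC ATT AGG GTG CCA TAT GCG GCC TGT CTA AAG TCA GAT CAT TGC TGT TAC AAG CTA GCT TAC CAT GGA — no ATG→stop ORF.
Frame +2: CCA TTA GGG TGC CAT ATG CGG CCT GTC TAA AGT CAG ATC ATT GCT GTT ACA AGC TAG CTT ACC ATG — ATG at 17, stop TAA at 29 → 15 nt.
Frame +3: CAT TAG GGT GCC ATA TGC GGC CTG TCT AAA GTC AGA TCA TTG CTG TTA CAA GCT AGC TTA CCA TGG — no ATG→stop ORF.
Frame -1: TCC ATG GTA AGC TAG CTT GTA ACA GCA ATG ATC TGA CTT TAG ACA GGC CGC ATA TGG CAC CCT AAT GGA — ATG at 4, stop TAG at 13 → 12 nt; ATG at 28, stop TGA at 34 → 9 nt.
Frame -2: CCA TGG TAA GCT AGC TTG TAA CAG CAA TGA TCT GAC TTT AGA CAG GCC GCA TAT GGC ACC CTA ATG — no ATG→stop ORF.
Frame -3: CAT GGT AAG CTA GCT TGT AAC AGC AAT GAT CTG ACT TTA GAC AGG CCG CAT ATG GCA CCC TAA TGG — ATG at 54, stop TAA at 63 → 12 nt.
Forward-strand max 15 nt; reverse-strand max 12 nt. The forward strand has the longer ORF.

forward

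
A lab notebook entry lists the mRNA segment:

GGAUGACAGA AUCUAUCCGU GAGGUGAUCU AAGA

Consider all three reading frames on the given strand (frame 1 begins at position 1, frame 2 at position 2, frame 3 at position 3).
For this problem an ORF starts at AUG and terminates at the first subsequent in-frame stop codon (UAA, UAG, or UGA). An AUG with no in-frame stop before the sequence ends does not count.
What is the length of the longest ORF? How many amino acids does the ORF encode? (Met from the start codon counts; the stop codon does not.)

9

Frame 1: GGA UGA CAG AAU CUA UCC GUG AGG UGA UCU AAG — no AUG→stop ORF.
Frame 2: GAU GAC AGA AUC UAU CCG UGA GGU GAU CUA AGA — no AUG→stop ORF.
Frame 3: AUG ACA GAA UCU AUC CGU GAG GUG AUC UAA — AUG at 3, stop UAA at 30 → 30 nt.
Longest: frame 3, positions 3–32, 30 nt = 10 codons = 9 aa. → 9 amino acids.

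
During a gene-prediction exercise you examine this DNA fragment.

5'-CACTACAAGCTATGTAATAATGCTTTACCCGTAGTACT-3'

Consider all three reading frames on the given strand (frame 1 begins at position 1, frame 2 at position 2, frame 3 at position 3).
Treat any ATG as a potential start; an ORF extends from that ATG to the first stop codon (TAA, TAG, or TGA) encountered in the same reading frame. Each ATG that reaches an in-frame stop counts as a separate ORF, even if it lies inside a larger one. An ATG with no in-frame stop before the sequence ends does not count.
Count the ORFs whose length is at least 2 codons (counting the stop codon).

Frame 1: CAC TAC AAG CTA TGT AAT AAT GCT TTA CCC GTA GTA — no ATG→stop ORF.
Frame 2: ACT ACA AGC TAT GTA ATA ATG CTT TAC CCG TAG TAC — ATG at 20, stop TAG at 32 → 15 nt.
Frame 3: CTA CAA GCT ATG TAA TAA TGC TTT ACC CGT AGT ACT — ATG at 12, stop TAA at 15 → 6 nt.
ORFs ≥ 2 codons: frame 2 20–34 (5 codons), frame 3 12–17 (2 codons). Count = 2.

2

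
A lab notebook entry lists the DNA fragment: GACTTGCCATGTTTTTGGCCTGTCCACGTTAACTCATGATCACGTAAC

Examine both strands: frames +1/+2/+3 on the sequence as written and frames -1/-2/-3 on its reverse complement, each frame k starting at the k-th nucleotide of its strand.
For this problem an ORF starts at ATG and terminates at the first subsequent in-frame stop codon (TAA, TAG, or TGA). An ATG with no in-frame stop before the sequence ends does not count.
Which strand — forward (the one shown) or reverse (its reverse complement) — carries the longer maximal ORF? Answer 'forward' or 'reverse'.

Reverse complement (5'→3'): GTTACGTGATCATGAGTTAACGTGGACAGGCCAAAAACATGGCAAGTC
Frame +1: GAC TTG CCA TGT TTT TGG CCT GTC CAC GTT AAC TCA TGA TCA CGT AAC — no ATG→stop ORF.
Frame +2: ACT TGC CAT GTT TTT GGC CTG TCC ACG TTA ACT CAT GAT CAC GTA — no ATG→stop ORF.
Frame +3: CTT GCC ATG TTT TTG GCC TGT CCA CGT TAA CTC ATG ATC ACG TAA — ATG at 9, stop TAA at 30 → 24 nt; ATG at 36, stop TAA at 45 → 12 nt.
Frame -1: GTT ACG TGA TCA TGA GTT AAC GTG GAC AGG CCA AAA ACA TGG CAA GTC — no ATG→stop ORF.
Frame -2: TTA CGT GAT CAT GAG TTA ACG TGG ACA GGC CAA AAA CAT GGC AAG — no ATG→stop ORF.
Frame -3: TAC GTG ATC ATG AGT TAA CGT GGA CAG GCC AAA AAC ATG GCA AGT — ATG at 12, stop TAA at 18 → 9 nt.
Forward-strand max 24 nt; reverse-strand max 9 nt. The forward strand has the longer ORF.

forward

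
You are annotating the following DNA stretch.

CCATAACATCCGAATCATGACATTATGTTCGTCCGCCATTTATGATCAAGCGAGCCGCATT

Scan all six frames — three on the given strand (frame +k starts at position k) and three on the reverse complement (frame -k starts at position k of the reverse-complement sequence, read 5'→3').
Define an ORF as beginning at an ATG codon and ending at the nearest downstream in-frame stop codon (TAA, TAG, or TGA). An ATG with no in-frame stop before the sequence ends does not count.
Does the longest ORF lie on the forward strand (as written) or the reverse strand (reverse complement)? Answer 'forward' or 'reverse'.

Reverse complement (5'→3'): AATGCGGCTCGCTTGATCATAAATGGCGGACGAACATAATGTCATGATTCGGATGTTATGG
Frame +1: CCA TAA CAT CCG AAT CAT GAC ATT ATG TTC GTC CGC CAT TTA TGA TCA AGC GAG CCG CAT — ATG at 25, stop TGA at 43 → 21 nt.
Frame +2: CAT AAC ATC CGA ATC ATG ACA TTA TGT TCG TCC GCC ATT TAT GAT CAA GCG AGC CGC ATT — no ATG→stop ORF.
Frame +3: ATA ACA TCC GAA TCA TGA CAT TAT GTT CGT CCG CCA TTT ATG ATC AAG CGA GCC GCA — no ATG→stop ORF.
Frame -1: AAT GCG GCT CGC TTG ATC ATA AAT GGC GGA CGA ACA TAA TGT CAT GAT TCG GAT GTT ATG — no ATG→stop ORF.
Frame -2: ATG CGG CTC GCT TGA TCA TAA ATG GCG GAC GAA CAT AAT GTC ATG ATT CGG ATG TTA TGG — ATG at 2, stop TGA at 14 → 15 nt.
Frame -3: TGC GGC TCG CTT GAT CAT AAA TGG CGG ACG AAC ATA ATG TCA TGA TTC GGA TGT TAT — ATG at 39, stop TGA at 45 → 9 nt.
Forward-strand max 21 nt; reverse-strand max 15 nt. The forward strand has the longer ORF.

forward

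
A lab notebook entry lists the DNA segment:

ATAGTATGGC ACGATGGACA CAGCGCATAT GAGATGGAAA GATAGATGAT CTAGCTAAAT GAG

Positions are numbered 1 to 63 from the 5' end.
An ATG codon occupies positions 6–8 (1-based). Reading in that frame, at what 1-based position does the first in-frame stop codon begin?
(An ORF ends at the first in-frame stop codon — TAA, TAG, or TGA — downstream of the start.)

30

Codons from position 6: ATG (6–8), GCA (9–11), CGA (12–14), TGG (15–17), ACA (18–20), CAG (21–23), CGC (24–26), ATA (27–29), TGA (30–32).
TGA is a stop codon; it begins at position 30.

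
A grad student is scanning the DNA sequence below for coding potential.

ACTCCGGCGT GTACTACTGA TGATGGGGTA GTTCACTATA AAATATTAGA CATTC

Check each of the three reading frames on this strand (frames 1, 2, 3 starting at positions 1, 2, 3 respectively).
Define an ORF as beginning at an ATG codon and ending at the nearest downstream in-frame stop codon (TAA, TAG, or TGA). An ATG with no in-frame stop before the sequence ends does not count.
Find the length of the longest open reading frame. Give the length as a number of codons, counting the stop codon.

Frame 1: ACT CCG GCG TGT ACT ACT GAT GAT GGG GTA GTT CAC TAT AAA ATA TTA GAC ATT — no ATG→stop ORF.
Frame 2: CTC CGG CGT GTA CTA CTG ATG ATG GGG TAG TTC ACT ATA AAA TAT TAG ACA TTC — ATG at 20, stop TAG at 29 → 12 nt; ATG at 23, stop TAG at 29 → 9 nt.
Frame 3: TCC GGC GTG TAC TAC TGA TGA TGG GGT AGT TCA CTA TAA AAT ATT AGA CAT — no ATG→stop ORF.
Longest: frame 2, positions 20–31, 12 nt = 4 codons = 3 aa. → 4 codons.

4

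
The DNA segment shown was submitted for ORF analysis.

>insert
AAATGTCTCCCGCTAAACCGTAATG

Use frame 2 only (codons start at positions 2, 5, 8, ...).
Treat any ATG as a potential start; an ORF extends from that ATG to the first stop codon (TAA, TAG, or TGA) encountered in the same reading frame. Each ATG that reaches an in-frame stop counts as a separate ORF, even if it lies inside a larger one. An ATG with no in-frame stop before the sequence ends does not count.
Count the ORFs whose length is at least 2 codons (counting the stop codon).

0

Frame 2: AAT GTC TCC CGC TAA ACC GTA ATG — no ATG→stop ORF.
No ORF reaches 2 codons. Count = 0.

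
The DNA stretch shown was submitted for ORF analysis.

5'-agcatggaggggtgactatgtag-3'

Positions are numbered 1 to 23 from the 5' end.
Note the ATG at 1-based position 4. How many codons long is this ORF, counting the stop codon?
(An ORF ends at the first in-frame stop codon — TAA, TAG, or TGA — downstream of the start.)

Codons from position 4: ATG (4–6), GAG (7–9), GGG (10–12), TGA (13–15).
TGA is the first in-frame stop; that's 4 codons including the stop.

4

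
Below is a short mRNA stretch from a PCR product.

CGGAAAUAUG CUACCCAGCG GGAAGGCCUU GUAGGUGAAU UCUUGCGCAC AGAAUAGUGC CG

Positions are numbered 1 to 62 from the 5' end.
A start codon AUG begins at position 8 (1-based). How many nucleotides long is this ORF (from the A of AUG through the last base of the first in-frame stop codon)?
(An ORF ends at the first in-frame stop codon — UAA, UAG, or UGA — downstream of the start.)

27

Codons from position 8: AUG (8–10), CUA (11–13), CCC (14–16), AGC (17–19), GGG (20–22), AAG (23–25), GCC (26–28), UUG (29–31), UAG (32–34).
UAG is the first in-frame stop; ORF spans 8–34, 27 nucleotides.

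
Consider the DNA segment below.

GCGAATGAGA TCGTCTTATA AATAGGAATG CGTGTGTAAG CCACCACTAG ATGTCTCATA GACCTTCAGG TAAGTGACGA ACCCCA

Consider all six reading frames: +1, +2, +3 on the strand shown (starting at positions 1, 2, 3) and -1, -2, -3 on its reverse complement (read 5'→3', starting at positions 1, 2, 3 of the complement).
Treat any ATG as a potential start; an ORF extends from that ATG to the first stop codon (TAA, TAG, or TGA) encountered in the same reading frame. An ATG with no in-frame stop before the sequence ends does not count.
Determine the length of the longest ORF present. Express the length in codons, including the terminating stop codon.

9

Reverse complement (5'→3'): TGGGGTTCGTCACTTACCTGAAGGTCTATGAGACATCTAGTGGTGGCTTACACACGCATTCCTATTTATAAGACGATCTCATTCGC
Frame +1: GCG AAT GAG ATC GTC TTA TAA ATA GGA ATG CGT GTG TAA GCC ACC ACT AGA TGT CTC ATA GAC CTT CAG GTA AGT GAC GAA CCC — ATG at 28, stop TAA at 37 → 12 nt.
Frame +2: CGA ATG AGA TCG TCT TAT AAA TAG GAA TGC GTG TGT AAG CCA CCA CTA GAT GTC TCA TAG ACC TTC AGG TAA GTG ACG AAC CCC — ATG at 5, stop TAG at 23 → 21 nt.
Frame +3: GAA TGA GAT CGT CTT ATA AAT AGG AAT GCG TGT GTA AGC CAC CAC TAG ATG TCT CAT AGA CCT TCA GGT AAG TGA CGA ACC CCA — ATG at 51, stop TGA at 75 → 27 nt.
Frame -1: TGG GGT TCG TCA CTT ACC TGA AGG TCT ATG AGA CAT CTA GTG GTG GCT TAC ACA CGC ATT CCT ATT TAT AAG ACG ATC TCA TTC — no ATG→stop ORF.
Frame -2: GGG GTT CGT CAC TTA CCT GAA GGT CTA TGA GAC ATC TAG TGG TGG CTT ACA CAC GCA TTC CTA TTT ATA AGA CGA TCT CAT TCG — no ATG→stop ORF.
Frame -3: GGG TTC GTC ACT TAC CTG AAG GTC TAT GAG ACA TCT AGT GGT GGC TTA CAC ACG CAT TCC TAT TTA TAA GAC GAT CTC ATT CGC — no ATG→stop ORF.
Longest: frame +3, positions 51–77, 27 nt = 9 codons = 8 aa. → 9 codons.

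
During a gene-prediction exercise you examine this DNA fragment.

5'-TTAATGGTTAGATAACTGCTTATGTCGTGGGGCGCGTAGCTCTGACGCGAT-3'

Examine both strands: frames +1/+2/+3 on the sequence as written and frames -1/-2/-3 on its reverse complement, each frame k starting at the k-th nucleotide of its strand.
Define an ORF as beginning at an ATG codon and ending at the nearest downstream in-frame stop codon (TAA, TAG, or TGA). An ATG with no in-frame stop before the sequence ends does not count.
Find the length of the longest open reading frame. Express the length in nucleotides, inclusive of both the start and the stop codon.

Reverse complement (5'→3'): ATCGCGTCAGAGCTACGCGCCCCACGACATAAGCAGTTATCTAACCATTAA
Frame +1: TTA ATG GTT AGA TAA CTG CTT ATG TCG TGG GGC GCG TAG CTC TGA CGC GAT — ATG at 4, stop TAA at 13 → 12 nt; ATG at 22, stop TAG at 37 → 18 nt.
Frame +2: TAA TGG TTA GAT AAC TGC TTA TGT CGT GGG GCG CGT AGC TCT GAC GCG — no ATG→stop ORF.
Frame +3: AAT GGT TAG ATA ACT GCT TAT GTC GTG GGG CGC GTA GCT CTG ACG CGA — no ATG→stop ORF.
Frame -1: ATC GCG TCA GAG CTA CGC GCC CCA CGA CAT AAG CAG TTA TCT AAC CAT TAA — no ATG→stop ORF.
Frame -2: TCG CGT CAG AGC TAC GCG CCC CAC GAC ATA AGC AGT TAT CTA ACC ATT — no ATG→stop ORF.
Frame -3: CGC GTC AGA GCT ACG CGC CCC ACG ACA TAA GCA GTT ATC TAA CCA TTA — no ATG→stop ORF.
Longest: frame +1, positions 22–39, 18 nt = 6 codons = 5 aa. → 18 nucleotides.

18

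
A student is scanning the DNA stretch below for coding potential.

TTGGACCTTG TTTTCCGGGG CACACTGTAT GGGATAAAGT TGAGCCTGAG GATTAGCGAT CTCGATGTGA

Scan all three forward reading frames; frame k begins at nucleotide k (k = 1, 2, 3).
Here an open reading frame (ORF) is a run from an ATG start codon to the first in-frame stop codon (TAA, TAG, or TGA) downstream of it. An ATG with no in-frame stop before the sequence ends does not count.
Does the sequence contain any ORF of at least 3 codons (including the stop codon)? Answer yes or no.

yes

Frame 1: TTG GAC CTT GTT TTC CGG GGC ACA CTG TAT GGG ATA AAG TTG AGC CTG AGG ATT AGC GAT CTC GAT GTG — no ATG→stop ORF.
Frame 2: TGG ACC TTG TTT TCC GGG GCA CAC TGT ATG GGA TAA AGT TGA GCC TGA GGA TTA GCG ATC TCG ATG TGA — ATG at 29, stop TAA at 35 → 9 nt; ATG at 65, stop TGA at 68 → 6 nt.
Frame 3: GGA CCT TGT TTT CCG GGG CAC ACT GTA TGG GAT AAA GTT GAG CCT GAG GAT TAG CGA TCT CGA TGT — no ATG→stop ORF.
Frame 2 has an ORF of 3 codons (positions 29–37) ≥ 3, so yes.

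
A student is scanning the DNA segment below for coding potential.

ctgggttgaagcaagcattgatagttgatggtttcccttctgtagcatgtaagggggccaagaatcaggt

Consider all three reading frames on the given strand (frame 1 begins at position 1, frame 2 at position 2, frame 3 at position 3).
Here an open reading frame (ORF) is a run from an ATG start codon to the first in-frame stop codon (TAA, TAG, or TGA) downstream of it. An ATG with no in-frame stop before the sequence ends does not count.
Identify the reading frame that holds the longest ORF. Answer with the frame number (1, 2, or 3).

Frame 1: CTG GGT TGA AGC AAG CAT TGA TAG TTG ATG GTT TCC CTT CTG TAG CAT GTA AGG GGG CCA AGA ATC AGG — ATG at 28, stop TAG at 43 → 18 nt.
Frame 2: TGG GTT GAA GCA AGC ATT GAT AGT TGA TGG TTT CCC TTC TGT AGC ATG TAA GGG GGC CAA GAA TCA GGT — ATG at 47, stop TAA at 50 → 6 nt.
Frame 3: GGG TTG AAG CAA GCA TTG ATA GTT GAT GGT TTC CCT TCT GTA GCA TGT AAG GGG GCC AAG AAT CAG — no ATG→stop ORF.
Longest ORF is 18 nt in frame 1 (positions 28–45).

1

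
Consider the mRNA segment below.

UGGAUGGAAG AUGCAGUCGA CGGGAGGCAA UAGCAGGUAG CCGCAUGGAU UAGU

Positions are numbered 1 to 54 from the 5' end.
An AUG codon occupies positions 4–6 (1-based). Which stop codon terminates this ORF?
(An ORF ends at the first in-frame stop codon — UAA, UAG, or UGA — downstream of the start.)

Codons from position 4: AUG (4–6), GAA (7–9), GAU (10–12), GCA (13–15), GUC (16–18), GAC (19–21), GGG (22–24), AGG (25–27), CAA (28–30), UAG (31–33).
The first in-frame stop codon is UAG.

UAG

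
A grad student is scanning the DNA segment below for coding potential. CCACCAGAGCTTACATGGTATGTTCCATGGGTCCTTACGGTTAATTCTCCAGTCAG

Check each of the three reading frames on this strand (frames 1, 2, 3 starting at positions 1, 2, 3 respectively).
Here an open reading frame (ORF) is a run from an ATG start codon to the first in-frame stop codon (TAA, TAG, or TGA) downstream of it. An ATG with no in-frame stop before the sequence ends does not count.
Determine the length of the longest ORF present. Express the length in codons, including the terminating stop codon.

Frame 1: CCA CCA GAG CTT ACA TGG TAT GTT CCA TGG GTC CTT ACG GTT AAT TCT CCA GTC — no ATG→stop ORF.
Frame 2: CAC CAG AGC TTA CAT GGT ATG TTC CAT GGG TCC TTA CGG TTA ATT CTC CAG TCA — no ATG→stop ORF.
Frame 3: ACC AGA GCT TAC ATG GTA TGT TCC ATG GGT CCT TAC GGT TAA TTC TCC AGT CAG — ATG at 15, stop TAA at 42 → 30 nt; ATG at 27, stop TAA at 42 → 18 nt.
Longest: frame 3, positions 15–44, 30 nt = 10 codons = 9 aa. → 10 codons.

10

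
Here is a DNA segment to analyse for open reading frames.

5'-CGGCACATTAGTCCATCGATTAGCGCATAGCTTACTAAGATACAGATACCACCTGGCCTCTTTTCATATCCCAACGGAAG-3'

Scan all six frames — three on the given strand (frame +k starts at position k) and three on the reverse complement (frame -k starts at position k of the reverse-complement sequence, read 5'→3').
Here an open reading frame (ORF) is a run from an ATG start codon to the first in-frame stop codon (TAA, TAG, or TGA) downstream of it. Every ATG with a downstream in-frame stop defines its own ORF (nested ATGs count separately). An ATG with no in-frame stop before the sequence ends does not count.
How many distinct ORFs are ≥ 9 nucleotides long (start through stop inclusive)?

3

Reverse complement (5'→3'): CTTCCGTTGGGATATGAAAAGAGGCCAGGTGGTATCTGTATCTTAGTAAGCTATGCGCTAATCGATGGACTAATGTGCCG
Frame +1: CGG CAC ATT AGT CCA TCG ATT AGC GCA TAG CTT ACT AAG ATA CAG ATA CCA CCT GGC CTC TTT TCA TAT CCC AAC GGA — no ATG→stop ORF.
Frame +2: GGC ACA TTA GTC CAT CGA TTA GCG CAT AGC TTA CTA AGA TAC AGA TAC CAC CTG GCC TCT TTT CAT ATC CCA ACG GAA — no ATG→stop ORF.
Frame +3: GCA CAT TAG TCC ATC GAT TAG CGC ATA GCT TAC TAA GAT ACA GAT ACC ACC TGG CCT CTT TTC ATA TCC CAA CGG AAG — no ATG→stop ORF.
Frame -1: CTT CCG TTG GGA TAT GAA AAG AGG CCA GGT GGT ATC TGT ATC TTA GTA AGC TAT GCG CTA ATC GAT GGA CTA ATG TGC — no ATG→stop ORF.
Frame -2: TTC CGT TGG GAT ATG AAA AGA GGC CAG GTG GTA TCT GTA TCT TAG TAA GCT ATG CGC TAA TCG ATG GAC TAA TGT GCC — ATG at 14, stop TAG at 44 → 33 nt; ATG at 53, stop TAA at 59 → 9 nt; ATG at 65, stop TAA at 71 → 9 nt.
Frame -3: TCC GTT GGG ATA TGA AAA GAG GCC AGG TGG TAT CTG TAT CTT AGT AAG CTA TGC GCT AAT CGA TGG ACT AAT GTG CCG — no ATG→stop ORF.
ORFs ≥ 9 nucleotides: frame -2 14–46 (33 nucleotides), frame -2 53–61 (9 nucleotides), frame -2 65–73 (9 nucleotides). Count = 3.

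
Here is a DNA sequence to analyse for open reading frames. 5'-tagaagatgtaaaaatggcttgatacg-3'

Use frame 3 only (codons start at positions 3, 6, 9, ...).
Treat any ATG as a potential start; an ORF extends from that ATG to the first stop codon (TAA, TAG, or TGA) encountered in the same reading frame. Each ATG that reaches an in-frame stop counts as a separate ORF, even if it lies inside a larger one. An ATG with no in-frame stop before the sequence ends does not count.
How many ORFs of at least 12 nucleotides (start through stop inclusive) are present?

0

Frame 3: GAA GAT GTA AAA ATG GCT TGA TAC — ATG at 15, stop TGA at 21 → 9 nt.
No ORF reaches 12 nucleotides. Count = 0.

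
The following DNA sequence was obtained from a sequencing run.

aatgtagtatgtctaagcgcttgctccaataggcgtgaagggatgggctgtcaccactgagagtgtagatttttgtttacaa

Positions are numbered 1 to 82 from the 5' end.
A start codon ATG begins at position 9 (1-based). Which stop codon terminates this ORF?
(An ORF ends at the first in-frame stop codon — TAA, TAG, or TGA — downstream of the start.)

Codons from position 9: ATG (9–11), TCT (12–14), AAG (15–17), CGC (18–20), TTG (21–23), CTC (24–26), CAA (27–29), TAG (30–32).
The first in-frame stop codon is TAG.

TAG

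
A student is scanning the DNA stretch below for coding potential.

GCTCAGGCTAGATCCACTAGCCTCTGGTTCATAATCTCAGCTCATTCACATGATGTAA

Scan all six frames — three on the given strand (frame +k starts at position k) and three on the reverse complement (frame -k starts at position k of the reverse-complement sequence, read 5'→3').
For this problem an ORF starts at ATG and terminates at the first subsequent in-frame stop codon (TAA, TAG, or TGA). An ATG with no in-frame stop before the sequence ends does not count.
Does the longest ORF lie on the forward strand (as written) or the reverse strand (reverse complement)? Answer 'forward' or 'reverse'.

Reverse complement (5'→3'): TTACATCATGTGAATGAGCTGAGATTATGAACCAGAGGCTAGTGGATCTAGCCTGAGC
Frame +1: GCT CAG GCT AGA TCC ACT AGC CTC TGG TTC ATA ATC TCA GCT CAT TCA CAT GAT GTA — no ATG→stop ORF.
Frame +2: CTC AGG CTA GAT CCA CTA GCC TCT GGT TCA TAA TCT CAG CTC ATT CAC ATG ATG TAA — ATG at 50, stop TAA at 56 → 9 nt; ATG at 53, stop TAA at 56 → 6 nt.
Frame +3: TCA GGC TAG ATC CAC TAG CCT CTG GTT CAT AAT CTC AGC TCA TTC ACA TGA TGT — no ATG→stop ORF.
Frame -1: TTA CAT CAT GTG AAT GAG CTG AGA TTA TGA ACC AGA GGC TAG TGG ATC TAG CCT GAG — no ATG→stop ORF.
Frame -2: TAC ATC ATG TGA ATG AGC TGA GAT TAT GAA CCA GAG GCT AGT GGA TCT AGC CTG AGC — ATG at 8, stop TGA at 11 → 6 nt; ATG at 14, stop TGA at 20 → 9 nt.
Frame -3: ACA TCA TGT GAA TGA GCT GAG ATT ATG AAC CAG AGG CTA GTG GAT CTA GCC TGA — ATG at 27, stop TGA at 54 → 30 nt.
Forward-strand max 9 nt; reverse-strand max 30 nt. The reverse strand has the longer ORF.

reverse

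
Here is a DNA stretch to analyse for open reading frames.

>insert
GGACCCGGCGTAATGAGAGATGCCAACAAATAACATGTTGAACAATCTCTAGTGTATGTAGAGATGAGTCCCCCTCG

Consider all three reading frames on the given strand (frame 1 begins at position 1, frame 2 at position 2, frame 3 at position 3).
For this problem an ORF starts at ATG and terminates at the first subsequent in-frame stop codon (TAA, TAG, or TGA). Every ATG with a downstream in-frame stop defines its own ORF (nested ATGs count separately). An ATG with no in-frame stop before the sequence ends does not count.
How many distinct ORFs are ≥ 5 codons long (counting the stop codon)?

Frame 1: GGA CCC GGC GTA ATG AGA GAT GCC AAC AAA TAA CAT GTT GAA CAA TCT CTA GTG TAT GTA GAG ATG AGT CCC CCT — ATG at 13, stop TAA at 31 → 21 nt.
Frame 2: GAC CCG GCG TAA TGA GAG ATG CCA ACA AAT AAC ATG TTG AAC AAT CTC TAG TGT ATG TAG AGA TGA GTC CCC CTC — ATG at 20, stop TAG at 50 → 33 nt; ATG at 35, stop TAG at 50 → 18 nt; ATG at 56, stop TAG at 59 → 6 nt.
Frame 3: ACC CGG CGT AAT GAG AGA TGC CAA CAA ATA ACA TGT TGA ACA ATC TCT AGT GTA TGT AGA GAT GAG TCC CCC TCG — no ATG→stop ORF.
ORFs ≥ 5 codons: frame 1 13–33 (7 codons), frame 2 20–52 (11 codons), frame 2 35–52 (6 codons). Count = 3.

3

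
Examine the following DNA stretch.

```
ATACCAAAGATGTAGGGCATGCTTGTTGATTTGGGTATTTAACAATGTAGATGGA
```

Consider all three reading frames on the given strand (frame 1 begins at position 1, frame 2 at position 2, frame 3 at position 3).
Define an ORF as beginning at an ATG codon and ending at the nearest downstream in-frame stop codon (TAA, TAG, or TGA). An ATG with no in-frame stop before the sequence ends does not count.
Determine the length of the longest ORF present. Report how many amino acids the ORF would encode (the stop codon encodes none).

7

Frame 1: ATA CCA AAG ATG TAG GGC ATG CTT GTT GAT TTG GGT ATT TAA CAA TGT AGA TGG — ATG at 10, stop TAG at 13 → 6 nt; ATG at 19, stop TAA at 40 → 24 nt.
Frame 2: TAC CAA AGA TGT AGG GCA TGC TTG TTG ATT TGG GTA TTT AAC AAT GTA GAT GGA — no ATG→stop ORF.
Frame 3: ACC AAA GAT GTA GGG CAT GCT TGT TGA TTT GGG TAT TTA ACA ATG TAG ATG — ATG at 45, stop TAG at 48 → 6 nt.
Longest: frame 1, positions 19–42, 24 nt = 8 codons = 7 aa. → 7 amino acids.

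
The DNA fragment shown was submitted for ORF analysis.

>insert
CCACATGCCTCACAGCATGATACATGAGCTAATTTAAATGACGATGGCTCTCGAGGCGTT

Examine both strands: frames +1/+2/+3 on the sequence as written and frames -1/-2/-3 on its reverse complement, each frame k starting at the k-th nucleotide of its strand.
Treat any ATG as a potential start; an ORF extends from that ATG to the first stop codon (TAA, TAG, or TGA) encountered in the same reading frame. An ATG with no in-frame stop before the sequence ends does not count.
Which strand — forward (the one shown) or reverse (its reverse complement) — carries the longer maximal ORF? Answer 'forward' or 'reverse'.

forward

Reverse complement (5'→3'): AACGCCTCGAGAGCCATCGTCATTTAAATTAGCTCATGTATCATGCTGTGAGGCATGTGG
Frame +1: CCA CAT GCC TCA CAG CAT GAT ACA TGA GCT AAT TTA AAT GAC GAT GGC TCT CGA GGC GTT — no ATG→stop ORF.
Frame +2: CAC ATG CCT CAC AGC ATG ATA CAT GAG CTA ATT TAA ATG ACG ATG GCT CTC GAG GCG — ATG at 5, stop TAA at 35 → 33 nt; ATG at 17, stop TAA at 35 → 21 nt.
Frame +3: ACA TGC CTC ACA GCA TGA TAC ATG AGC TAA TTT AAA TGA CGA TGG CTC TCG AGG CGT — ATG at 24, stop TAA at 30 → 9 nt.
Frame -1: AAC GCC TCG AGA GCC ATC GTC ATT TAA ATT AGC TCA TGT ATC ATG CTG TGA GGC ATG TGG — ATG at 43, stop TGA at 49 → 9 nt.
Frame -2: ACG CCT CGA GAG CCA TCG TCA TTT AAA TTA GCT CAT GTA TCA TGC TGT GAG GCA TGT — no ATG→stop ORF.
Frame -3: CGC CTC GAG AGC CAT CGT CAT TTA AAT TAG CTC ATG TAT CAT GCT GTG AGG CAT GTG — no ATG→stop ORF.
Forward-strand max 33 nt; reverse-strand max 9 nt. The forward strand has the longer ORF.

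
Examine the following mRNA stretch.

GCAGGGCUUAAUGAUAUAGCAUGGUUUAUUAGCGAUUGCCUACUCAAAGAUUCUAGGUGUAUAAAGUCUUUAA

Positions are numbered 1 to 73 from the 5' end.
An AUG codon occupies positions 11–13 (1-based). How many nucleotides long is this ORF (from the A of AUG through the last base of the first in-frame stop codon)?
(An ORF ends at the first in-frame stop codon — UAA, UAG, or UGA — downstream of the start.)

Codons from position 11: AUG (11–13), AUA (14–16), UAG (17–19).
UAG is the first in-frame stop; ORF spans 11–19, 9 nucleotides.

9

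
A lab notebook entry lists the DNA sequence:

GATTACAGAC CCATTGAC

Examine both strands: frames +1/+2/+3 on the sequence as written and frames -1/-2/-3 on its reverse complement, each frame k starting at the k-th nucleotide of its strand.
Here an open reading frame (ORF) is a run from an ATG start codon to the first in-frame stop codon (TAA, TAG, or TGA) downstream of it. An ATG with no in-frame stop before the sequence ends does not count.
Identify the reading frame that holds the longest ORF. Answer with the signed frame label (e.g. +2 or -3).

Reverse complement (5'→3'): GTCAATGGGTCTGTAATC
Frame +1: GAT TAC AGA CCC ATT GAC — no ATG→stop ORF.
Frame +2: ATT ACA GAC CCA TTG — no ATG→stop ORF.
Frame +3: TTA CAG ACC CAT TGA — no ATG→stop ORF.
Frame -1: GTC AAT GGG TCT GTA ATC — no ATG→stop ORF.
Frame -2: TCA ATG GGT CTG TAA — ATG at 5, stop TAA at 14 → 12 nt.
Frame -3: CAA TGG GTC TGT AAT — no ATG→stop ORF.
Longest ORF is 12 nt in frame -2 (positions 5–16).

-2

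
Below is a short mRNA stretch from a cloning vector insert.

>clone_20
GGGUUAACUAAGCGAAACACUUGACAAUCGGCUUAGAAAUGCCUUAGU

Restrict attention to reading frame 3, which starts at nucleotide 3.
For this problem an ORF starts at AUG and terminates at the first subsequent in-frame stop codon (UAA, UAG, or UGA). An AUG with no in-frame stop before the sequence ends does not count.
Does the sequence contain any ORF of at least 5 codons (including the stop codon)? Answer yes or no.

no

Frame 3: GUU AAC UAA GCG AAA CAC UUG ACA AUC GGC UUA GAA AUG CCU UAG — AUG at 39, stop UAG at 45 → 9 nt.
Largest ORF found is 3 codons < 5, so no.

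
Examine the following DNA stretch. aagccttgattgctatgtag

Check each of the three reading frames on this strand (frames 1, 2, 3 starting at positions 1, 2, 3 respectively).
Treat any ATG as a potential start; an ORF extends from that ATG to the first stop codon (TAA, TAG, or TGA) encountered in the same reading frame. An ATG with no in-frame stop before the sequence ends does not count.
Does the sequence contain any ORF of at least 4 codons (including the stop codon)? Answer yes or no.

no

Frame 1: AAG CCT TGA TTG CTA TGT — no ATG→stop ORF.
Frame 2: AGC CTT GAT TGC TAT GTA — no ATG→stop ORF.
Frame 3: GCC TTG ATT GCT ATG TAG — ATG at 15, stop TAG at 18 → 6 nt.
Largest ORF found is 2 codons < 4, so no.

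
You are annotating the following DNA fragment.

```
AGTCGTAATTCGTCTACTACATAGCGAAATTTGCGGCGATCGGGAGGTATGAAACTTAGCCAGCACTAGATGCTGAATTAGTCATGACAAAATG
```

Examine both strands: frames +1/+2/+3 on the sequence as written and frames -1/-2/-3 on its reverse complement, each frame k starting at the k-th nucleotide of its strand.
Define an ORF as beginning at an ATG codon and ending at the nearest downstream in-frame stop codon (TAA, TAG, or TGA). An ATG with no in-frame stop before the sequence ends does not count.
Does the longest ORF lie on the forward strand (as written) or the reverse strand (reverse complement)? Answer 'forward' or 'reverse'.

reverse

Reverse complement (5'→3'): CATTTTGTCATGACTAATTCAGCATCTAGTGCTGGCTAAGTTTCATACCTCCCGATCGCCGCAAATTTCGCTATGTAGTAGACGAATTACGACT
Frame +1: AGT CGT AAT TCG TCT ACT ACA TAG CGA AAT TTG CGG CGA TCG GGA GGT ATG AAA CTT AGC CAG CAC TAG ATG CTG AAT TAG TCA TGA CAA AAT — ATG at 49, stop TAG at 67 → 21 nt; ATG at 70, stop TAG at 79 → 12 nt.
Frame +2: GTC GTA ATT CGT CTA CTA CAT AGC GAA ATT TGC GGC GAT CGG GAG GTA TGA AAC TTA GCC AGC ACT AGA TGC TGA ATT AGT CAT GAC AAA ATG — no ATG→stop ORF.
Frame +3: TCG TAA TTC GTC TAC TAC ATA GCG AAA TTT GCG GCG ATC GGG AGG TAT GAA ACT TAG CCA GCA CTA GAT GCT GAA TTA GTC ATG ACA AAA — no ATG→stop ORF.
Frame -1: CAT TTT GTC ATG ACT AAT TCA GCA TCT AGT GCT GGC TAA GTT TCA TAC CTC CCG ATC GCC GCA AAT TTC GCT ATG TAG TAG ACG AAT TAC GAC — ATG at 10, stop TAA at 37 → 30 nt; ATG at 73, stop TAG at 76 → 6 nt.
Frame -2: ATT TTG TCA TGA CTA ATT CAG CAT CTA GTG CTG GCT AAG TTT CAT ACC TCC CGA TCG CCG CAA ATT TCG CTA TGT AGT AGA CGA ATT ACG ACT — no ATG→stop ORF.
Frame -3: TTT TGT CAT GAC TAA TTC AGC ATC TAG TGC TGG CTA AGT TTC ATA CCT CCC GAT CGC CGC AAA TTT CGC TAT GTA GTA GAC GAA TTA CGA — no ATG→stop ORF.
Forward-strand max 21 nt; reverse-strand max 30 nt. The reverse strand has the longer ORF.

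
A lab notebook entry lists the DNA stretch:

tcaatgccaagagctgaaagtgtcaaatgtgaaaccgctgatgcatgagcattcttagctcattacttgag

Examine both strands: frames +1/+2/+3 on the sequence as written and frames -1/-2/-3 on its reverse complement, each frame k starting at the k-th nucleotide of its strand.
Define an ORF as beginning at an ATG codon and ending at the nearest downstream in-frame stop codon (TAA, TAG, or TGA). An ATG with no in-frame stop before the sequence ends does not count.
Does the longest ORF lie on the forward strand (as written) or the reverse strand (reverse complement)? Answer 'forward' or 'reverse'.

forward

Reverse complement (5'→3'): CTCAAGTAATGAGCTAAGAATGCTCATGCATCAGCGGTTTCACATTTGACACTTTCAGCTCTTGGCATTGA
Frame +1: TCA ATG CCA AGA GCT GAA AGT GTC AAA TGT GAA ACC GCT GAT GCA TGA GCA TTC TTA GCT CAT TAC TTG — ATG at 4, stop TGA at 46 → 45 nt.
Frame +2: CAA TGC CAA GAG CTG AAA GTG TCA AAT GTG AAA CCG CTG ATG CAT GAG CAT TCT TAG CTC ATT ACT TGA — ATG at 41, stop TAG at 56 → 18 nt.
Frame +3: AAT GCC AAG AGC TGA AAG TGT CAA ATG TGA AAC CGC TGA TGC ATG AGC ATT CTT AGC TCA TTA CTT GAG — ATG at 27, stop TGA at 30 → 6 nt.
Frame -1: CTC AAG TAA TGA GCT AAG AAT GCT CAT GCA TCA GCG GTT TCA CAT TTG ACA CTT TCA GCT CTT GGC ATT — no ATG→stop ORF.
Frame -2: TCA AGT AAT GAG CTA AGA ATG CTC ATG CAT CAG CGG TTT CAC ATT TGA CAC TTT CAG CTC TTG GCA TTG — ATG at 20, stop TGA at 47 → 30 nt; ATG at 26, stop TGA at 47 → 24 nt.
Frame -3: CAA GTA ATG AGC TAA GAA TGC TCA TGC ATC AGC GGT TTC ACA TTT GAC ACT TTC AGC TCT TGG CAT TGA — ATG at 9, stop TAA at 15 → 9 nt.
Forward-strand max 45 nt; reverse-strand max 30 nt. The forward strand has the longer ORF.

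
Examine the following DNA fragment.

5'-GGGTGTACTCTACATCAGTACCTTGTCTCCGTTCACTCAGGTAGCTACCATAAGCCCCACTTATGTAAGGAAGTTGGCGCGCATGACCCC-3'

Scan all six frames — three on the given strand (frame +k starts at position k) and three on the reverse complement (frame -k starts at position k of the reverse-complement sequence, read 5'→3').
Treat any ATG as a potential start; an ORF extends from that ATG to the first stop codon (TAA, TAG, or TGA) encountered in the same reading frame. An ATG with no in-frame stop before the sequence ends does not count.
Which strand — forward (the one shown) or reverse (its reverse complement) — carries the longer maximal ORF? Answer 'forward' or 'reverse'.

reverse

Reverse complement (5'→3'): GGGGTCATGCGCGCCAACTTCCTTACATAAGTGGGGCTTATGGTAGCTACCTGAGTGAACGGAGACAAGGTACTGATGTAGAGTACACCC
Frame +1: GGG TGT ACT CTA CAT CAG TAC CTT GTC TCC GTT CAC TCA GGT AGC TAC CAT AAG CCC CAC TTA TGT AAG GAA GTT GGC GCG CAT GAC CCC — no ATG→stop ORF.
Frame +2: GGT GTA CTC TAC ATC AGT ACC TTG TCT CCG TTC ACT CAG GTA GCT ACC ATA AGC CCC ACT TAT GTA AGG AAG TTG GCG CGC ATG ACC — no ATG→stop ORF.
Frame +3: GTG TAC TCT ACA TCA GTA CCT TGT CTC CGT TCA CTC AGG TAG CTA CCA TAA GCC CCA CTT ATG TAA GGA AGT TGG CGC GCA TGA CCC — ATG at 63, stop TAA at 66 → 6 nt.
Frame -1: GGG GTC ATG CGC GCC AAC TTC CTT ACA TAA GTG GGG CTT ATG GTA GCT ACC TGA GTG AAC GGA GAC AAG GTA CTG ATG TAG AGT ACA CCC — ATG at 7, stop TAA at 28 → 24 nt; ATG at 40, stop TGA at 52 → 15 nt; ATG at 76, stop TAG at 79 → 6 nt.
Frame -2: GGG TCA TGC GCG CCA ACT TCC TTA CAT AAG TGG GGC TTA TGG TAG CTA CCT GAG TGA ACG GAG ACA AGG TAC TGA TGT AGA GTA CAC — no ATG→stop ORF.
Frame -3: GGT CAT GCG CGC CAA CTT CCT TAC ATA AGT GGG GCT TAT GGT AGC TAC CTG AGT GAA CGG AGA CAA GGT ACT GAT GTA GAG TAC ACC — no ATG→stop ORF.
Forward-strand max 6 nt; reverse-strand max 24 nt. The reverse strand has the longer ORF.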